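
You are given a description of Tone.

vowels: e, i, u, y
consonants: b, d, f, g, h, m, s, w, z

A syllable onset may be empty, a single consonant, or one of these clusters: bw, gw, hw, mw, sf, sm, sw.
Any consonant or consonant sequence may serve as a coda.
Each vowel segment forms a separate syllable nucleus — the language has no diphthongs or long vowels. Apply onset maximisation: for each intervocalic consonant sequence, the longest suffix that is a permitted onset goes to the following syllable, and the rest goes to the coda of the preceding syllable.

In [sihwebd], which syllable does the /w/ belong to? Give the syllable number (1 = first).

2

The vowels are i, e — 2 nuclei, so 2 syllables.
Between /i/ (V1) and /e/ (V2): /hw/ — entire cluster is a permitted onset → onset /hw/, coda ∅.
Syllabification: si.hwebd.
The /w/ is in the onset of syllable 2 (/hwebd/).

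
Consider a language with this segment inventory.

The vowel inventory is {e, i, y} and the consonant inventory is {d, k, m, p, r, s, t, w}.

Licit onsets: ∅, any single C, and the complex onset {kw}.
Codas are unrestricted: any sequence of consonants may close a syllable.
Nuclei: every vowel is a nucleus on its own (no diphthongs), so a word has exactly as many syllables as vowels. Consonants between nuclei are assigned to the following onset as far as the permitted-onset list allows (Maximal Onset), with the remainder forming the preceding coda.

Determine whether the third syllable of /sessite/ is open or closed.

Vowels present: e, i, e; each is a nucleus, giving 3 syllables.
/e…i/ gap (V1→V2): /ss/ splits as /s/ + /s/ (/s/ is the longest suffix that is a licit onset).
/i…e/ gap (V2→V3): just /t/ — single C goes to the following onset.
So the parse is ses.si.te.
Syllable 3 is /te/; it ends in its nucleus with no coda, so it is open.

open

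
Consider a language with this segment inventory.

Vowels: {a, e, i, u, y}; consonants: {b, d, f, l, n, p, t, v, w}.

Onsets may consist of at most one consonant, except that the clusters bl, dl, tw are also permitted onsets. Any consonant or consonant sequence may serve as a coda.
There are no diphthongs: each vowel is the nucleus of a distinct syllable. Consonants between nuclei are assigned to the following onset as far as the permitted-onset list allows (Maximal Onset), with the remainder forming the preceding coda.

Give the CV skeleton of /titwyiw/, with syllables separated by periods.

The vowels are i, y, i — 3 nuclei, so 3 syllables.
/i…y/ gap (V1→V2): cluster /tw/ — /tw/ is itself a permitted onset, so the whole cluster goes right; preceding coda = ∅.
/y…i/ gap (V2→V3): hiatus — the boundary sits between the two vowels.
Syllabification: ti.twy.iw.
Mapping each syllable to C/V: /ti/ → CV, /twy/ → CCV, /iw/ → VC.

CV.CCV.VC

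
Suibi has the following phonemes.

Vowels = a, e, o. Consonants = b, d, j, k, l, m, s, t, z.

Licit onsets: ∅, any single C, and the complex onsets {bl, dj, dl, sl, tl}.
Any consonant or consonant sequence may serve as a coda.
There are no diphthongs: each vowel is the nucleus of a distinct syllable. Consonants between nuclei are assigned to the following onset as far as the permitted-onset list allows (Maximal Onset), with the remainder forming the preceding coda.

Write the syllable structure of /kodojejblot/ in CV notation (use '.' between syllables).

Vowels present: o, o, e, o; each is a nucleus, giving 4 syllables.
σ1/σ2 boundary: /d/ is a single consonant, so it becomes the next onset.
σ2/σ3 boundary: /j/ → onset of the next syllable (single consonants are always licit onsets).
σ3/σ4 boundary: cluster /jbl/ — the longest permitted-onset suffix is /bl/; onset = /bl/, preceding coda = /j/.
Syllabification: ko.do.jej.blot.
Mapping each syllable to C/V: /ko/ → CV, /do/ → CV, /jej/ → CVC, /blot/ → CCVC.

CV.CV.CVC.CCVC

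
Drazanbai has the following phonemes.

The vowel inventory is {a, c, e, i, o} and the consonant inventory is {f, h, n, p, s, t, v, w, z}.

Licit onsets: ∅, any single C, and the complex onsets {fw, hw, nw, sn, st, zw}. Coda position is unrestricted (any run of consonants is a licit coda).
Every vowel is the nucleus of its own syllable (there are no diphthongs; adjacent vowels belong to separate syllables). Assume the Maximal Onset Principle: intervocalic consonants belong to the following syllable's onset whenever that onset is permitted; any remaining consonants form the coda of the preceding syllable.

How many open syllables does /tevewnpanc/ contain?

3

The vowels are e, e, a, c — 4 nuclei, so 4 syllables.
Between /e/ (V1) and /e/ (V2): /v/ → onset of the next syllable (single consonants are always licit onsets).
Between /e/ (V2) and /a/ (V3): cluster /wnp/ — the longest permitted-onset suffix is /p/; onset = /p/, preceding coda = /wn/.
Between /a/ (V3) and /c/ (V4): /n/ → onset of the next syllable (single consonants are always licit onsets).
Syllabification: te.vewn.pa.nc.
Classifying each syllable: /te/ (open), /vewn/ (closed), /pa/ (open), /nc/ (open).
Open syllables: 3.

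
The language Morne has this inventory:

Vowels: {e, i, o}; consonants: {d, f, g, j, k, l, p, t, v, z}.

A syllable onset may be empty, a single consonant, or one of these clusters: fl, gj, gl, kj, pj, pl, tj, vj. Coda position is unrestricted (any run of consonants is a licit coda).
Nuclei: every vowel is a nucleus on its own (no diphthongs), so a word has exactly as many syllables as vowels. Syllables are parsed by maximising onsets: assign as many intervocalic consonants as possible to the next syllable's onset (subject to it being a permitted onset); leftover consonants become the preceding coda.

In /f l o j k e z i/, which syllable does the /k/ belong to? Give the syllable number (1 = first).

2

Nuclei (vowels): o, e, i → 3 syllables.
/o…e/ gap (V1→V2): cluster /jk/ — the longest permitted-onset suffix is /k/; onset = /k/, preceding coda = /j/.
/e…i/ gap (V2→V3): /z/ is a single consonant, so it becomes the next onset.
Putting it together: floj.ke.zi.
The /k/ is in the onset of syllable 2 (/ke/).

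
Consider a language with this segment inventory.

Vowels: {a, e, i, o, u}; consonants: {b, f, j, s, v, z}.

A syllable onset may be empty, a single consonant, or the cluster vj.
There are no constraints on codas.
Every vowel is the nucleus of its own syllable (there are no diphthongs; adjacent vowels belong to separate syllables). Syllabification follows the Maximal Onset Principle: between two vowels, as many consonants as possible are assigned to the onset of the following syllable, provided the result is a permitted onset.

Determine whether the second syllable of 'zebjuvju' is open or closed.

The vowels are e, u, u — 3 nuclei, so 3 syllables.
Between /e/ (V1) and /u/ (V2): /bj/ — longest licit onset from the right is /j/, leaving /b/ as coda.
Between /u/ (V2) and /u/ (V3): cluster /vj/ — /vj/ is itself a permitted onset, so the whole cluster goes right; preceding coda = ∅.
So the parse is zeb.ju.vju.
Syllable 2 is /ju/; it ends in its nucleus with no coda, so it is open.

open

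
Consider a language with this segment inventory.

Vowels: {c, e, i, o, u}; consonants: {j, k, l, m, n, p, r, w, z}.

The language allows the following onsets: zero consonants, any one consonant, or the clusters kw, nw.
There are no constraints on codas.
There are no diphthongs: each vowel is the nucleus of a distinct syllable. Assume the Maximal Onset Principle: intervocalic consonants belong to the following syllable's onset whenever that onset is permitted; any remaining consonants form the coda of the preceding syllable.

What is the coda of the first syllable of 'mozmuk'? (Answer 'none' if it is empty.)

The vowels are o, u — 2 nuclei, so 2 syllables.
Between /o/ (V1) and /u/ (V2): /zm/ — longest licit onset from the right is /m/, leaving /z/ as coda.
Putting it together: moz.muk.
Syllable 1 is /moz/: onset /m/, nucleus /o/, coda /z/.

z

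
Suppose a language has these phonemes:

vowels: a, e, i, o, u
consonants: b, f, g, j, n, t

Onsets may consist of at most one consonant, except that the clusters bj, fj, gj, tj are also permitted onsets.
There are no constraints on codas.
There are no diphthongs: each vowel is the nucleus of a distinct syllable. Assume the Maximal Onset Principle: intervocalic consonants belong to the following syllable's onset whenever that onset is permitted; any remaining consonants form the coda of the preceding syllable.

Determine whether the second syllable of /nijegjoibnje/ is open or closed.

Vowels present: i, e, o, i, e; each is a nucleus, giving 5 syllables.
/i…e/ gap (V1→V2): /j/ → onset of the next syllable (single consonants are always licit onsets).
/e…o/ gap (V2→V3): /gj/ — entire cluster is a permitted onset → onset /gj/, coda ∅.
/o…i/ gap (V3→V4): hiatus — the boundary sits between the two vowels.
/i…e/ gap (V4→V5): /bnj/ — longest licit onset from the right is /j/, leaving /bn/ as coda.
Putting it together: ni.je.gjo.ibn.je.
Syllable 2 is /je/; it ends in its nucleus with no coda, so it is open.

open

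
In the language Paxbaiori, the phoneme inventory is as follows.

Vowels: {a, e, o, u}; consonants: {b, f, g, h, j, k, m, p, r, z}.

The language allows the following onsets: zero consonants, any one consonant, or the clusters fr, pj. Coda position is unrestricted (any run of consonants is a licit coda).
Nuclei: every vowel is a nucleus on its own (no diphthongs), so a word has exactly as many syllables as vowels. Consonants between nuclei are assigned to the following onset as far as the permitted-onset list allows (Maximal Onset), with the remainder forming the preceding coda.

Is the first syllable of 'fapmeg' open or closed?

closed

Vowels present: a, e; each is a nucleus, giving 2 syllables.
/a…e/ gap (V1→V2): /pm/ — longest licit onset from the right is /m/, leaving /p/ as coda.
So the parse is fap.meg.
Syllable 1 is /fap/ with coda /p/, so it is closed.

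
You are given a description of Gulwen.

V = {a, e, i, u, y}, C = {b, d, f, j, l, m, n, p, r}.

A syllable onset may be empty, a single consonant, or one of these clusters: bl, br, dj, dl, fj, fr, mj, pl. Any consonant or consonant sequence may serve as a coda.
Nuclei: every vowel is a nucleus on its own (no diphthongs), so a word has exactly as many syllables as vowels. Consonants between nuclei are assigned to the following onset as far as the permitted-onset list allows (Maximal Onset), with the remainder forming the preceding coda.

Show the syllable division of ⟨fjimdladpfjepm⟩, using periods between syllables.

fjim.dladp.fjepm

Vowels present: i, a, e; each is a nucleus, giving 3 syllables.
σ1/σ2 boundary: /mdl/; trying suffixes from longest down, /dl/ is the first permitted one, so coda /m/ | onset /dl/.
σ2/σ3 boundary: /dpfj/ splits as /dp/ + /fj/ (/fj/ is the longest suffix that is a licit onset).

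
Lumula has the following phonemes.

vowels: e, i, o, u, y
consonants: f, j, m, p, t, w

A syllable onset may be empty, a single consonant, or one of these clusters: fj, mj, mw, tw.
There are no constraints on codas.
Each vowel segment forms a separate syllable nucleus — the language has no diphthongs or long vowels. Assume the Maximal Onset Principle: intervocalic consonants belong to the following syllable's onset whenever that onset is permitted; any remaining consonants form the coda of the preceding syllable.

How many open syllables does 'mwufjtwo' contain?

1

Vowels present: u, o; each is a nucleus, giving 2 syllables.
/u…o/ gap (V1→V2): cluster /fjtw/ — the longest permitted-onset suffix is /tw/; onset = /tw/, preceding coda = /fj/.
Syllabification: mwufj.two.
Classifying each syllable: /mwufj/ (closed), /two/ (open).
Open syllables: 1.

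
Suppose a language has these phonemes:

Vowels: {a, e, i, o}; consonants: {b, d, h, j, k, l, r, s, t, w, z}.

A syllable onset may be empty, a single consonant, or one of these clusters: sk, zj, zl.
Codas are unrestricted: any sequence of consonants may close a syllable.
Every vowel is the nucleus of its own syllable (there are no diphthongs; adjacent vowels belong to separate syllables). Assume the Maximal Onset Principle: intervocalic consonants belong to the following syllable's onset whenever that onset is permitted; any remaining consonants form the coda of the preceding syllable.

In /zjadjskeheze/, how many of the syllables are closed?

1

Vowels present: a, e, e, e; each is a nucleus, giving 4 syllables.
V1 /a/ – V2 /e/: /djsk/; trying suffixes from longest down, /sk/ is the first permitted one, so coda /dj/ | onset /sk/.
V2 /e/ – V3 /e/: /h/ → onset of the next syllable (single consonants are always licit onsets).
V3 /e/ – V4 /e/: /z/ is a single consonant, so it becomes the next onset.
Result: zjadj.ske.he.ze.
Classifying each syllable: /zjadj/ (closed), /ske/ (open), /he/ (open), /ze/ (open).
Closed syllables: 1.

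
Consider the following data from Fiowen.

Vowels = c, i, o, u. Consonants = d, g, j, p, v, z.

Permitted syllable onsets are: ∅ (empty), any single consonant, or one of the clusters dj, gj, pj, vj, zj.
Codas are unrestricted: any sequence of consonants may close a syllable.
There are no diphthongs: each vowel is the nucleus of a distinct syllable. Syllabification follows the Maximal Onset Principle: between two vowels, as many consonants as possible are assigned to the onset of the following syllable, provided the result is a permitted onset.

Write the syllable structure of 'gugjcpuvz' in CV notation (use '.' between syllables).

Nuclei (vowels): u, c, u → 3 syllables.
Between /u/ (V1) and /c/ (V2): /gj/ is a licit onset in full, so it all attaches to the next syllable.
Between /c/ (V2) and /u/ (V3): /p/ is a single consonant, so it becomes the next onset.
Result: gu.gjc.puvz.
Mapping each syllable to C/V: /gu/ → CV, /gjc/ → CCV, /puvz/ → CVCC.

CV.CCV.CVCC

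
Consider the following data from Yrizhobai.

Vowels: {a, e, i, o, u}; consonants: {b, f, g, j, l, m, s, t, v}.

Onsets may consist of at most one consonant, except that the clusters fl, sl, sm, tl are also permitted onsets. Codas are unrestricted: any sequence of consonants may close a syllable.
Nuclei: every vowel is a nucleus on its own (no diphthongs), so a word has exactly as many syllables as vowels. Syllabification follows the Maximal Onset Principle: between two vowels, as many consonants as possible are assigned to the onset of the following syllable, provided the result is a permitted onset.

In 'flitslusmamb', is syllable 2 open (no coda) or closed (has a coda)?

open

Vowels present: i, u, a; each is a nucleus, giving 3 syllables.
/i…u/ gap (V1→V2): /tsl/ splits as /t/ + /sl/ (/sl/ is the longest suffix that is a licit onset).
/u…a/ gap (V2→V3): /sm/ is a licit onset in full, so it all attaches to the next syllable.
So the parse is flit.slu.smamb.
Syllable 2 is /slu/; it ends in its nucleus with no coda, so it is open.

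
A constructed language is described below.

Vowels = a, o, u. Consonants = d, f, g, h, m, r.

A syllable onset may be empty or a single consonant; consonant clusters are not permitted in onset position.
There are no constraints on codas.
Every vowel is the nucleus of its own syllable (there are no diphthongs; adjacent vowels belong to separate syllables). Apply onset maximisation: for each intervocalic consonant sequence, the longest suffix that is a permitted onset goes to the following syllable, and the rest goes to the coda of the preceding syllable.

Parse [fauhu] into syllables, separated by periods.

fa.u.hu

Vowels present: a, u, u; each is a nucleus, giving 3 syllables.
/a…u/ gap (V1→V2): no consonants, so the boundary falls immediately after /a/.
/u…u/ gap (V2→V3): /h/ → onset of the next syllable (single consonants are always licit onsets).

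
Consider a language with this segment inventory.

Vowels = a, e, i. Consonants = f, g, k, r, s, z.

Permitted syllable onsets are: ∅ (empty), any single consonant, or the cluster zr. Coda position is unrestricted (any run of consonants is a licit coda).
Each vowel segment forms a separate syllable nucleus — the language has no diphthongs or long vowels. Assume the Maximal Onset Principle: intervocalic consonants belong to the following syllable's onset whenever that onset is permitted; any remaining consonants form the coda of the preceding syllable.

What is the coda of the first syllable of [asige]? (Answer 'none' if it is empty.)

none

Vowels present: a, i, e; each is a nucleus, giving 3 syllables.
Between /a/ (V1) and /i/ (V2): /s/ is a single consonant, so it becomes the next onset.
Between /i/ (V2) and /e/ (V3): /g/ is a single consonant, so it becomes the next onset.
So the parse is a.si.ge.
Syllable 1 is /a/: onset ∅, nucleus /a/, coda ∅.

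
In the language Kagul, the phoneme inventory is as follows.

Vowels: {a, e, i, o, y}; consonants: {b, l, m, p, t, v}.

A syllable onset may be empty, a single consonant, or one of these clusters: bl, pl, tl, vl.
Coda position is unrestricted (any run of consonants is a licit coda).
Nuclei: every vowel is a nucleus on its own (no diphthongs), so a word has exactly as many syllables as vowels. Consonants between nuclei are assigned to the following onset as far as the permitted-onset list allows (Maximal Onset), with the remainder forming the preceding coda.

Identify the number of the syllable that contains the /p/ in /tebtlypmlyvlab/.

2

Vowels present: e, y, y, a; each is a nucleus, giving 4 syllables.
/e…y/ gap (V1→V2): /btl/ — longest licit onset from the right is /tl/, leaving /b/ as coda.
/y…y/ gap (V2→V3): /pml/ splits as /pm/ + /l/ (/l/ is the longest suffix that is a licit onset).
/y…a/ gap (V3→V4): /vl/ is a licit onset in full, so it all attaches to the next syllable.
Putting it together: teb.tlypm.ly.vlab.
The /p/ is in the coda of syllable 2 (/tlypm/).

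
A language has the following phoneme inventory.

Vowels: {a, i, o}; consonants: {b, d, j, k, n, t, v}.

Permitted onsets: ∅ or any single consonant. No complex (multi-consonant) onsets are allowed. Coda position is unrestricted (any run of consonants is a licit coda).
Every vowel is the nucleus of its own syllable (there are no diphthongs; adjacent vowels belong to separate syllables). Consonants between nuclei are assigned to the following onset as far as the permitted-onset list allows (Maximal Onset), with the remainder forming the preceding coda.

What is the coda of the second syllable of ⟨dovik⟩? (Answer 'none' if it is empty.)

The vowels are o, i — 2 nuclei, so 2 syllables.
/o…i/ gap (V1→V2): /v/ is a single consonant, so it becomes the next onset.
So the parse is do.vik.
Syllable 2 is /vik/: onset /v/, nucleus /i/, coda /k/.

k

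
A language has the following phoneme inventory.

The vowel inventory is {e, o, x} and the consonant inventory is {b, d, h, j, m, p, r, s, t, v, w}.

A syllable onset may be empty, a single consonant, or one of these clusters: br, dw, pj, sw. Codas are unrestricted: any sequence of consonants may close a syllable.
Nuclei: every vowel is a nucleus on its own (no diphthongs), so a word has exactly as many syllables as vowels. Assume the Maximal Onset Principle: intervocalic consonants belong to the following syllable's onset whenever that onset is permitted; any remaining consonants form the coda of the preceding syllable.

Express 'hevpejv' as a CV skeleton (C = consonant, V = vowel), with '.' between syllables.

CVC.CVCC

Vowels present: e, e; each is a nucleus, giving 2 syllables.
/e…e/ gap (V1→V2): /vp/ — longest licit onset from the right is /p/, leaving /v/ as coda.
Syllabification: hev.pejv.
Mapping each syllable to C/V: /hev/ → CVC, /pejv/ → CVCC.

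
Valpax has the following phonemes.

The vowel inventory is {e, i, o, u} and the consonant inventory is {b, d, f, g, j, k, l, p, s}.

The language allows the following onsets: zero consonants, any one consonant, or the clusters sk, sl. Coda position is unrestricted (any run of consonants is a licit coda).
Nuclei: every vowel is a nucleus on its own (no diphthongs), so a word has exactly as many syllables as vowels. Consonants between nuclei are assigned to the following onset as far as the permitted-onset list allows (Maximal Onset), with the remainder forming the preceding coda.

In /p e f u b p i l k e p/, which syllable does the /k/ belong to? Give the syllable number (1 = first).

4

Nuclei (vowels): e, u, i, e → 4 syllables.
Between /e/ (V1) and /u/ (V2): /f/ → onset of the next syllable (single consonants are always licit onsets).
Between /u/ (V2) and /i/ (V3): cluster /bp/ — the longest permitted-onset suffix is /p/; onset = /p/, preceding coda = /b/.
Between /i/ (V3) and /e/ (V4): /lk/; trying suffixes from longest down, /k/ is the first permitted one, so coda /l/ | onset /k/.
So the parse is pe.fub.pil.kep.
The /k/ is in the onset of syllable 4 (/kep/).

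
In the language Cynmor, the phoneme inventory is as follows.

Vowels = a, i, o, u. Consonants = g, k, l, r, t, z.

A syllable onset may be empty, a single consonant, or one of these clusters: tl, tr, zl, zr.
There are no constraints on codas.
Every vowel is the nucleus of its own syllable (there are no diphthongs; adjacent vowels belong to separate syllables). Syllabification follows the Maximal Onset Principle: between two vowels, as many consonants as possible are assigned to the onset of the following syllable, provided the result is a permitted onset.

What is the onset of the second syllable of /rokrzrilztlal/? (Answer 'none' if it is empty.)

zr

Vowels present: o, i, a; each is a nucleus, giving 3 syllables.
Between /o/ (V1) and /i/ (V2): /krzr/; trying suffixes from longest down, /zr/ is the first permitted one, so coda /kr/ | onset /zr/.
Between /i/ (V2) and /a/ (V3): /lztl/ — longest licit onset from the right is /tl/, leaving /lz/ as coda.
So the parse is rokr.zrilz.tlal.
Syllable 2 is /zrilz/: onset /zr/, nucleus /i/, coda /lz/.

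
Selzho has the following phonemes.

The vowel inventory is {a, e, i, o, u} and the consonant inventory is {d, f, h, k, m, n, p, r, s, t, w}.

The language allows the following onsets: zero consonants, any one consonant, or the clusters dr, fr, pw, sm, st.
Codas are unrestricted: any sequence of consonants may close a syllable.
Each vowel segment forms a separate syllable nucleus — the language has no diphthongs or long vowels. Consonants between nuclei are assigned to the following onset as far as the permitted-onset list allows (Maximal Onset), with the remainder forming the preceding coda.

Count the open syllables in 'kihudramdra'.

Vowels present: i, u, a, a; each is a nucleus, giving 4 syllables.
/i…u/ gap (V1→V2): /h/ → onset of the next syllable (single consonants are always licit onsets).
/u…a/ gap (V2→V3): cluster /dr/ — /dr/ is itself a permitted onset, so the whole cluster goes right; preceding coda = ∅.
/a…a/ gap (V3→V4): cluster /mdr/ — the longest permitted-onset suffix is /dr/; onset = /dr/, preceding coda = /m/.
Result: ki.hu.dram.dra.
Classifying each syllable: /ki/ (open), /hu/ (open), /dram/ (closed), /dra/ (open).
Open syllables: 3.

3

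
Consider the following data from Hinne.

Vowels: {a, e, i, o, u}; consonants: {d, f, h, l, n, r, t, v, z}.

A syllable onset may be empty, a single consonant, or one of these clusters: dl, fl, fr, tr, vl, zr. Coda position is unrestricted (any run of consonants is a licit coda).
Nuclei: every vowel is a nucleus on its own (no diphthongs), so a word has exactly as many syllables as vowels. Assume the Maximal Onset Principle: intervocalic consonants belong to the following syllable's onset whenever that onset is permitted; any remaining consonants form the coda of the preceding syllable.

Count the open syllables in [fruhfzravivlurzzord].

Vowels present: u, a, i, u, o; each is a nucleus, giving 5 syllables.
/u…a/ gap (V1→V2): /hfzr/; trying suffixes from longest down, /zr/ is the first permitted one, so coda /hf/ | onset /zr/.
/a…i/ gap (V2→V3): just /v/ — single C goes to the following onset.
/i…u/ gap (V3→V4): /vl/ is a licit onset in full, so it all attaches to the next syllable.
/u…o/ gap (V4→V5): /rzz/ splits as /rz/ + /z/ (/z/ is the longest suffix that is a licit onset).
Putting it together: fruhf.zra.vi.vlurz.zord.
Classifying each syllable: /fruhf/ (closed), /zra/ (open), /vi/ (open), /vlurz/ (closed), /zord/ (closed).
Open syllables: 2.

2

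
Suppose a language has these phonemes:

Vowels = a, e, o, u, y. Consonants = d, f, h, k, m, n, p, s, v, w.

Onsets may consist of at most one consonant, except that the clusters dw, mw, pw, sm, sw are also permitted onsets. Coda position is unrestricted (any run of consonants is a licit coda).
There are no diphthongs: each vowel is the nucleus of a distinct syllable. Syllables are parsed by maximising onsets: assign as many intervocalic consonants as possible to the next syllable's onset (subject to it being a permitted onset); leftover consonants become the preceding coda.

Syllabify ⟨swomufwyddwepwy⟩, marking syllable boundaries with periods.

Nuclei (vowels): o, u, y, e, y → 5 syllables.
σ1/σ2 boundary: /m/ is a single consonant, so it becomes the next onset.
σ2/σ3 boundary: cluster /fw/ — the longest permitted-onset suffix is /w/; onset = /w/, preceding coda = /f/.
σ3/σ4 boundary: /ddw/ — longest licit onset from the right is /dw/, leaving /d/ as coda.
σ4/σ5 boundary: cluster /pw/ — /pw/ is itself a permitted onset, so the whole cluster goes right; preceding coda = ∅.

swo.muf.wyd.dwe.pwy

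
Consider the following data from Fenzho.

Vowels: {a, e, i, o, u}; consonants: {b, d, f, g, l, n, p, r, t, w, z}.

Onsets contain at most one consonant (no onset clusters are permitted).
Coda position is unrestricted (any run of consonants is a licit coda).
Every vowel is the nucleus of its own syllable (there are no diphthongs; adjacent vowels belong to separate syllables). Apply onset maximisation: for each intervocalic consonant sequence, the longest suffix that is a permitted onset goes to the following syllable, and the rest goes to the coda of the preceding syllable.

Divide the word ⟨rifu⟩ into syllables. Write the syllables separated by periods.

Nuclei (vowels): i, u → 2 syllables.
Between /i/ (V1) and /u/ (V2): just /f/ — single C goes to the following onset.

ri.fu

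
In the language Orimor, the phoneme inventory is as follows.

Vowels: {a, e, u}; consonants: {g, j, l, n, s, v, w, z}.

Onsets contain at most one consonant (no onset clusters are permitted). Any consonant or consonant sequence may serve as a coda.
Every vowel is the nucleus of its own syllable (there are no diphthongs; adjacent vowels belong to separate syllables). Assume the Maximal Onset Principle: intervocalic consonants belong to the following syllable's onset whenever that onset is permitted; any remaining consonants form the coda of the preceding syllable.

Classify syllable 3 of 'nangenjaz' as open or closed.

closed

Nuclei (vowels): a, e, a → 3 syllables.
σ1/σ2 boundary: /ng/; trying suffixes from longest down, /g/ is the first permitted one, so coda /n/ | onset /g/.
σ2/σ3 boundary: /nj/ — longest licit onset from the right is /j/, leaving /n/ as coda.
Result: nan.gen.jaz.
Syllable 3 is /jaz/ with coda /z/, so it is closed.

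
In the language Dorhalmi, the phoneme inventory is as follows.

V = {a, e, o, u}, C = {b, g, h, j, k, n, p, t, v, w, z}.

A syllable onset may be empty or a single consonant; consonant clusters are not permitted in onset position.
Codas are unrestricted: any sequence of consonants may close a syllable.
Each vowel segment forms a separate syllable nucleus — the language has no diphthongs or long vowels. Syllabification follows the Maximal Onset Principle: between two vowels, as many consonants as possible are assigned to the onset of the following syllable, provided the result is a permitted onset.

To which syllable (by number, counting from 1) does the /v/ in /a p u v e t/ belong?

Nuclei (vowels): a, u, e → 3 syllables.
V1 /a/ – V2 /u/: just /p/ — single C goes to the following onset.
V2 /u/ – V3 /e/: /v/ → onset of the next syllable (single consonants are always licit onsets).
Syllabification: a.pu.vet.
The /v/ is in the onset of syllable 3 (/vet/).

3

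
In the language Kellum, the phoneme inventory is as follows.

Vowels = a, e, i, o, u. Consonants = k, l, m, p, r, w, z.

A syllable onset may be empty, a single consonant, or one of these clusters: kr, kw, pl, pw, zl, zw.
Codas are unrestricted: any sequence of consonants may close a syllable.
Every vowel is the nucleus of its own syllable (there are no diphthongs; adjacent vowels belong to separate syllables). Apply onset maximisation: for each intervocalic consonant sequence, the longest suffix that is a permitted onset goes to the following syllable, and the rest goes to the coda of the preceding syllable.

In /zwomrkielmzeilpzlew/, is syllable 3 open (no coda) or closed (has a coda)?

closed

Vowels present: o, i, e, e, i, e; each is a nucleus, giving 6 syllables.
σ1/σ2 boundary: /mrk/; trying suffixes from longest down, /k/ is the first permitted one, so coda /mr/ | onset /k/.
σ2/σ3 boundary: hiatus — the boundary sits between the two vowels.
σ3/σ4 boundary: /lmz/ splits as /lm/ + /z/ (/z/ is the longest suffix that is a licit onset).
σ4/σ5 boundary: nothing intervenes; syllable break is V.V.
σ5/σ6 boundary: /lpzl/ splits as /lp/ + /zl/ (/zl/ is the longest suffix that is a licit onset).
So the parse is zwomr.ki.elm.ze.ilp.zlew.
Syllable 3 is /elm/ with coda /lm/, so it is closed.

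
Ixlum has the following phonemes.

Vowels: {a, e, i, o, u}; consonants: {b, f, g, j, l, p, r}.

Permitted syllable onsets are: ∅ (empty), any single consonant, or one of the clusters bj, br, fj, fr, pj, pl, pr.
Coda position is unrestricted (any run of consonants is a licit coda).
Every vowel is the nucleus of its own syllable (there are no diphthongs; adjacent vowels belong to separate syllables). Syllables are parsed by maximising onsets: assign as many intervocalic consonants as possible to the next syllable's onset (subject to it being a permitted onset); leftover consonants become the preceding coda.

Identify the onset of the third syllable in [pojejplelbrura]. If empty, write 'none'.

Nuclei (vowels): o, e, e, u, a → 5 syllables.
V1 /o/ – V2 /e/: just /j/ — single C goes to the following onset.
V2 /e/ – V3 /e/: /jpl/ — longest licit onset from the right is /pl/, leaving /j/ as coda.
V3 /e/ – V4 /u/: /lbr/; trying suffixes from longest down, /br/ is the first permitted one, so coda /l/ | onset /br/.
V4 /u/ – V5 /a/: just /r/ — single C goes to the following onset.
Result: po.jej.plel.bru.ra.
Syllable 3 is /plel/: onset /pl/, nucleus /e/, coda /l/.

pl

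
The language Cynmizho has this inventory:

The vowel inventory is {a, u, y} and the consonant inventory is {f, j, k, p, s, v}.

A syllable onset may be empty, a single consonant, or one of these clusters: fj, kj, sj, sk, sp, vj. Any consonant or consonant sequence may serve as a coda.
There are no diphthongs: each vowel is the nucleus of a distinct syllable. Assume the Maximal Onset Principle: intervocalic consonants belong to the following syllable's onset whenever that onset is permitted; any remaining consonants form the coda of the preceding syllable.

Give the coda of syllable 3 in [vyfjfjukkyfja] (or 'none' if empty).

none

The vowels are y, u, y, a — 4 nuclei, so 4 syllables.
V1 /y/ – V2 /u/: /fjfj/ — longest licit onset from the right is /fj/, leaving /fj/ as coda.
V2 /u/ – V3 /y/: cluster /kk/ — the longest permitted-onset suffix is /k/; onset = /k/, preceding coda = /k/.
V3 /y/ – V4 /a/: cluster /fj/ — /fj/ is itself a permitted onset, so the whole cluster goes right; preceding coda = ∅.
Syllabification: vyfj.fjuk.ky.fja.
Syllable 3 is /ky/: onset /k/, nucleus /y/, coda ∅.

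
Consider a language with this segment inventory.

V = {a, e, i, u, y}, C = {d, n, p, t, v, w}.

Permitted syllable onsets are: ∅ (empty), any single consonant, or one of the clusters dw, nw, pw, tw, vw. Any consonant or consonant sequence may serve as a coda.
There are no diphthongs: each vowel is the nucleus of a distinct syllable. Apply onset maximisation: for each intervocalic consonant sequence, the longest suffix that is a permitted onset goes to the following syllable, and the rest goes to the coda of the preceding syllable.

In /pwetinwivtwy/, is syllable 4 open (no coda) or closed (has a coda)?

Nuclei (vowels): e, i, i, y → 4 syllables.
V1 /e/ – V2 /i/: just /t/ — single C goes to the following onset.
V2 /i/ – V3 /i/: /nw/ — entire cluster is a permitted onset → onset /nw/, coda ∅.
V3 /i/ – V4 /y/: cluster /vtw/ — the longest permitted-onset suffix is /tw/; onset = /tw/, preceding coda = /v/.
Putting it together: pwe.ti.nwiv.twy.
Syllable 4 is /twy/; it ends in its nucleus with no coda, so it is open.

open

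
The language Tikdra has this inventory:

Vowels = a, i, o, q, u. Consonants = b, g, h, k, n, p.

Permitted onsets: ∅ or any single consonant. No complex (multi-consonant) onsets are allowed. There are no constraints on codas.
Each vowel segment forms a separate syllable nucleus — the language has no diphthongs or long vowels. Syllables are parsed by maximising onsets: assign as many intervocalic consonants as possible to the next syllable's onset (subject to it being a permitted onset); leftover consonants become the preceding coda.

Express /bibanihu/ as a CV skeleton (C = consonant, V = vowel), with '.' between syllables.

CV.CV.CV.CV

Nuclei (vowels): i, a, i, u → 4 syllables.
σ1/σ2 boundary: /b/ is a single consonant, so it becomes the next onset.
σ2/σ3 boundary: /n/ is a single consonant, so it becomes the next onset.
σ3/σ4 boundary: just /h/ — single C goes to the following onset.
Result: bi.ba.ni.hu.
Mapping each syllable to C/V: /bi/ → CV, /ba/ → CV, /ni/ → CV, /hu/ → CV.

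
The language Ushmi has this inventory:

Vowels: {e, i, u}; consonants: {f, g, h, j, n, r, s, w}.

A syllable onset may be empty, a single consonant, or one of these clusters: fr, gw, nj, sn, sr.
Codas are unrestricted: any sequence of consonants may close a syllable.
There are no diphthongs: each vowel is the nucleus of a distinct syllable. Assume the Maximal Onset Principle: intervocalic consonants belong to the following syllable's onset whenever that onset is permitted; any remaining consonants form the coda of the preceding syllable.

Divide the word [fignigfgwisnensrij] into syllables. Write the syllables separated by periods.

The vowels are i, i, i, e, i — 5 nuclei, so 5 syllables.
σ1/σ2 boundary: cluster /gn/ — the longest permitted-onset suffix is /n/; onset = /n/, preceding coda = /g/.
σ2/σ3 boundary: /gfgw/ — longest licit onset from the right is /gw/, leaving /gf/ as coda.
σ3/σ4 boundary: cluster /sn/ — /sn/ is itself a permitted onset, so the whole cluster goes right; preceding coda = ∅.
σ4/σ5 boundary: /nsr/; trying suffixes from longest down, /sr/ is the first permitted one, so coda /n/ | onset /sr/.

fig.nigf.gwi.snen.srij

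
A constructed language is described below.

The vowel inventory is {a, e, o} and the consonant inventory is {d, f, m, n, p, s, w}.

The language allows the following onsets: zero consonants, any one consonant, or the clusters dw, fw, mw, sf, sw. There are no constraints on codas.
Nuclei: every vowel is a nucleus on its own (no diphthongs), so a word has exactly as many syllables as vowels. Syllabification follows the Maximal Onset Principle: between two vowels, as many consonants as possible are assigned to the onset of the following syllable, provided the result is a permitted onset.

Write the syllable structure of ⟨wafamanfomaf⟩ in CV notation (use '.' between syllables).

Nuclei (vowels): a, a, a, o, a → 5 syllables.
V1 /a/ – V2 /a/: just /f/ — single C goes to the following onset.
V2 /a/ – V3 /a/: /m/ is a single consonant, so it becomes the next onset.
V3 /a/ – V4 /o/: cluster /nf/ — the longest permitted-onset suffix is /f/; onset = /f/, preceding coda = /n/.
V4 /o/ – V5 /a/: /m/ → onset of the next syllable (single consonants are always licit onsets).
So the parse is wa.fa.man.fo.maf.
Mapping each syllable to C/V: /wa/ → CV, /fa/ → CV, /man/ → CVC, /fo/ → CV, /maf/ → CVC.

CV.CV.CVC.CV.CVC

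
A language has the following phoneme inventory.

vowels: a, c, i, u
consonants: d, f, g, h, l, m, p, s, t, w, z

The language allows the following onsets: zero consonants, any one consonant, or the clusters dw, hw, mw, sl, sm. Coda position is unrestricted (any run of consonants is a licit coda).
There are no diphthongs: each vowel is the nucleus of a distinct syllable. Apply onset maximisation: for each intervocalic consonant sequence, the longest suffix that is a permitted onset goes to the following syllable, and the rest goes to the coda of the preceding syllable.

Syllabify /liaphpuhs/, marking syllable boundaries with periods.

li.aph.puhs

The vowels are i, a, u — 3 nuclei, so 3 syllables.
σ1/σ2 boundary: no consonants, so the boundary falls immediately after /i/.
σ2/σ3 boundary: /php/ splits as /ph/ + /p/ (/p/ is the longest suffix that is a licit onset).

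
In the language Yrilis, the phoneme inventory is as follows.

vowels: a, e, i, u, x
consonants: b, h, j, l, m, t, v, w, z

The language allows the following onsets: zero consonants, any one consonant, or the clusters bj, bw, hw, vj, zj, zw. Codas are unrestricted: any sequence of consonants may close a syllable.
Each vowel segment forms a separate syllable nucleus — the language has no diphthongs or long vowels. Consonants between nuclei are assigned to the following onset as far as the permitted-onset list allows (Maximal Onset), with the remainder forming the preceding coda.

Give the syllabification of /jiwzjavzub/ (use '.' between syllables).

The vowels are i, a, u — 3 nuclei, so 3 syllables.
/i…a/ gap (V1→V2): /wzj/ — longest licit onset from the right is /zj/, leaving /w/ as coda.
/a…u/ gap (V2→V3): /vz/; trying suffixes from longest down, /z/ is the first permitted one, so coda /v/ | onset /z/.

jiw.zjav.zub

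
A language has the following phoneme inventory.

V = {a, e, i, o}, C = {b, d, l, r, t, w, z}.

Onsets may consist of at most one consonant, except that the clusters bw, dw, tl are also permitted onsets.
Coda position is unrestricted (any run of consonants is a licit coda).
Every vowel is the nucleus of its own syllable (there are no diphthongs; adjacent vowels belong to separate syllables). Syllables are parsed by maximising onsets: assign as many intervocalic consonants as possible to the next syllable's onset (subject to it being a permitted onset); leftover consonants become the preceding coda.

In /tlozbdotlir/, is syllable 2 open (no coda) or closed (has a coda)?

open

The vowels are o, o, i — 3 nuclei, so 3 syllables.
σ1/σ2 boundary: /zbd/ splits as /zb/ + /d/ (/d/ is the longest suffix that is a licit onset).
σ2/σ3 boundary: cluster /tl/ — /tl/ is itself a permitted onset, so the whole cluster goes right; preceding coda = ∅.
Putting it together: tlozb.do.tlir.
Syllable 2 is /do/; it ends in its nucleus with no coda, so it is open.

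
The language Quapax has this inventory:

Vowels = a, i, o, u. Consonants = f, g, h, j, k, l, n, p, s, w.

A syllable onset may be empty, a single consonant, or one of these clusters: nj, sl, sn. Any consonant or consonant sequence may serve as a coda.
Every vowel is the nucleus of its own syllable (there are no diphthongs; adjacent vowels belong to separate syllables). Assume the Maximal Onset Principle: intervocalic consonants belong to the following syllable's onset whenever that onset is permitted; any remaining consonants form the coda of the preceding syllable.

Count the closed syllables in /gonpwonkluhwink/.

4

Vowels present: o, o, u, i; each is a nucleus, giving 4 syllables.
V1 /o/ – V2 /o/: /npw/ — longest licit onset from the right is /w/, leaving /np/ as coda.
V2 /o/ – V3 /u/: cluster /nkl/ — the longest permitted-onset suffix is /l/; onset = /l/, preceding coda = /nk/.
V3 /u/ – V4 /i/: cluster /hw/ — the longest permitted-onset suffix is /w/; onset = /w/, preceding coda = /h/.
Putting it together: gonp.wonk.luh.wink.
Classifying each syllable: /gonp/ (closed), /wonk/ (closed), /luh/ (closed), /wink/ (closed).
Closed syllables: 4.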